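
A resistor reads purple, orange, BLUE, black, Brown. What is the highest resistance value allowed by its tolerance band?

Violet → 7 (first significant figure)
Orange → 3 (second significant figure)
Blue → 6 (third significant figure)
Black → ×1 multiplier
Brown → ±1% tolerance
736 × 1 = 736 Ω
Highest = 736 × (1 + 1/100) = 743.36 Ω.

743.36 Ω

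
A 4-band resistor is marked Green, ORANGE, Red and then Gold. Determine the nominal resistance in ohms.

5300 Ω

Green → 5 (first significant figure)
Orange → 3 (second significant figure)
Red → ×10^2 multiplier
53 × 100 = 5300 Ω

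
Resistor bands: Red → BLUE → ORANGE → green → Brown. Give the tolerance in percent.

The last band, brown, is the tolerance band.
Brown corresponds to ±1%.

±1%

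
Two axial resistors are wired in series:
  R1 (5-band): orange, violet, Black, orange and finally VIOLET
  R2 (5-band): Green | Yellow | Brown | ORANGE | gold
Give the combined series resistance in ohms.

R1: orange, violet, black → 370; orange ×10^3 → 370000 Ω.
R2: green, yellow, brown → 541; orange ×10^3 → 541000 Ω.
Series: 370000 + 541000 = 911000 Ω.

911000 Ω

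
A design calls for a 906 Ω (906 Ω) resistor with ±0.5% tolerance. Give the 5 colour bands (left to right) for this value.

white, black, blue, black, green

906 Ω = 906 × 10^0.
9 → white
0 → black
6 → blue
Multiplier 10^0 → black.
±0.5% tolerance → green.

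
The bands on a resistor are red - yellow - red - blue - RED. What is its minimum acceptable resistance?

237160000 Ω

Red → 2 (first significant figure)
Yellow → 4 (second significant figure)
Red → 2 (third significant figure)
Blue → ×10^6 multiplier
Red → ±2% tolerance
242 × 1000000 = 242000000 Ω
Minimum = 242000000 × (1 − 2/100) = 237160000 Ω.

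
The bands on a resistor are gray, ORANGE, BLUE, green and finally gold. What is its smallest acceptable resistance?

Grey → 8 (first significant figure)
Orange → 3 (second significant figure)
Blue → 6 (third significant figure)
Green → ×10^5 multiplier
Gold → ±5% tolerance
836 × 100000 = 83600000 Ω
Smallest = 83600000 × (1 − 5/100) = 79420000 Ω.

79420000 Ω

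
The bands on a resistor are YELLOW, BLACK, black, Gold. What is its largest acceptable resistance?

Yellow → 4 (first significant figure)
Black → 0 (second significant figure)
Black → ×1 multiplier
Gold → ±5% tolerance
40 × 1 = 40 Ω
Largest = 40 × (1 + 5/100) = 42 Ω.

42 Ω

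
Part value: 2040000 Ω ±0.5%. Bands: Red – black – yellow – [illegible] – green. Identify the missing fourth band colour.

2040000 Ω = 204 × 10^4.
The fourth band is the multiplier, 10^4, which is yellow.

yellow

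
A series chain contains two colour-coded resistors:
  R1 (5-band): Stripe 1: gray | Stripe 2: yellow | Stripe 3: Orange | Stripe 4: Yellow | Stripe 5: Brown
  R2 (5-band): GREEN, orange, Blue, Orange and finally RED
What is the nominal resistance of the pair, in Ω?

R1: grey, yellow, orange → 843; yellow ×10^4 → 8430000 Ω.
R2: green, orange, blue → 536; orange ×10^3 → 536000 Ω.
Series: 8430000 + 536000 = 8966000 Ω.

8966000 Ω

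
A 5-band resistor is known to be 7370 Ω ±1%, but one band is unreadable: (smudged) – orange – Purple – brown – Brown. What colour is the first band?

violet

7370 Ω = 737 × 10^1.
The first band gives digit 7 of the significand, and 7 is violet.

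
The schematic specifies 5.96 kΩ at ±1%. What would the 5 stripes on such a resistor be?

green, white, blue, brown, brown

5960 Ω = 596 × 10^1.
5 → green
9 → white
6 → blue
Multiplier 10^1 → brown.
±1% tolerance → brown.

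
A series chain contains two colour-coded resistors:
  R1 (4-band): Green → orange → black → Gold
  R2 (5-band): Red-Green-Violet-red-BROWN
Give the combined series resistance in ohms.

25753 Ω

R1: green, orange → 53; black ×1 → 53 Ω.
R2: red, green, violet → 257; red ×10^2 → 25700 Ω.
Series: 53 + 25700 = 25753 Ω.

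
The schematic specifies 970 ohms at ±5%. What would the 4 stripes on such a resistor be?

970 Ω = 97 × 10^1.
9 → white
7 → violet
Multiplier 10^1 → brown.
±5% tolerance → gold.

white, violet, brown, gold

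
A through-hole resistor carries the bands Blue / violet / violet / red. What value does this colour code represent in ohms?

Blue → 6 (first significant figure)
Violet → 7 (second significant figure)
Violet → ×10^7 multiplier
67 × 10000000 = 670000000 Ω

670000000 Ω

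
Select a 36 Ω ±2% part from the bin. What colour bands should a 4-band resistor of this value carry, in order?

36 Ω = 36 × 10^0.
3 → orange
6 → blue
Multiplier 10^0 → black.
±2% tolerance → red.

orange, blue, black, red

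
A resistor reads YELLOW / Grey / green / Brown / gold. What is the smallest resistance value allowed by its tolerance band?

4607.5 Ω

Yellow → 4 (first significant figure)
Grey → 8 (second significant figure)
Green → 5 (third significant figure)
Brown → ×10 multiplier
Gold → ±5% tolerance
485 × 10 = 4850 Ω
Smallest = 4850 × (1 − 5/100) = 4607.5 Ω.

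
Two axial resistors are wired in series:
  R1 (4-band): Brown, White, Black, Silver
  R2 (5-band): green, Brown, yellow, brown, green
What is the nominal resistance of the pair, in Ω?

R1: brown, white → 19; black ×1 → 19 Ω.
R2: green, brown, yellow → 514; brown ×10 → 5140 Ω.
Series: 19 + 5140 = 5159 Ω.

5159 Ω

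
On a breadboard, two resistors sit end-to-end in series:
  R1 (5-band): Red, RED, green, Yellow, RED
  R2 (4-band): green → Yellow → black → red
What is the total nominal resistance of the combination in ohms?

2250054 Ω

R1: red, red, green → 225; yellow ×10^4 → 2250000 Ω.
R2: green, yellow → 54; black ×1 → 54 Ω.
Series: 2250000 + 54 = 2250054 Ω.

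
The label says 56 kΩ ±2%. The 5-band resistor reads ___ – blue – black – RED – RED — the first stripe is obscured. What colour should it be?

green

56000 Ω = 560 × 10^2.
The first band gives digit 5 of the significand, and 5 is green.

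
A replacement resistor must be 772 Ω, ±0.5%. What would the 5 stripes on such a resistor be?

772 Ω = 772 × 10^0.
7 → violet
7 → violet
2 → red
Multiplier 10^0 → black.
±0.5% tolerance → green.

violet, violet, red, black, green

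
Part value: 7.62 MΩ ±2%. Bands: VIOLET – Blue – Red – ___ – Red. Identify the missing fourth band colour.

7620000 Ω = 762 × 10^4.
The fourth band is the multiplier, 10^4, which is yellow.

yellow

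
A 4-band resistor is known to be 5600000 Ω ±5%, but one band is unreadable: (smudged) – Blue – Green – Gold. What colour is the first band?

green

5600000 Ω = 56 × 10^5.
The first band gives digit 5 of the significand, and 5 is green.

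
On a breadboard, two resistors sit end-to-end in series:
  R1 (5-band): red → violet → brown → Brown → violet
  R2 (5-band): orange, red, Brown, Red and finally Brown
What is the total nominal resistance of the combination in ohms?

R1: red, violet, brown → 271; brown ×10 → 2710 Ω.
R2: orange, red, brown → 321; red ×10^2 → 32100 Ω.
Series: 2710 + 32100 = 34810 Ω.

34810 Ω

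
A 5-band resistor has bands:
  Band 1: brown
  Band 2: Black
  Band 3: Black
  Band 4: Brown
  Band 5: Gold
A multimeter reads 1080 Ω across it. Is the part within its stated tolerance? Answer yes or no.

no

Brown → 1 (first significant figure)
Black → 0 (second significant figure)
Black → 0 (third significant figure)
Brown → ×10 multiplier
Gold → ±5% tolerance
100 × 10 = 1000 Ω
Allowed range: 950 Ω to 1050 Ω.
1080 Ω lies outside that range.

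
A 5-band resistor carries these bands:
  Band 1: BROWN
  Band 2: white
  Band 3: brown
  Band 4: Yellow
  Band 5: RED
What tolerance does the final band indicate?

The last band, red, is the tolerance band.
Red corresponds to ±2%.

±2%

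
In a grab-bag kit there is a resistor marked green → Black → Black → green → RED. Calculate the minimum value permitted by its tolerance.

Green → 5 (first significant figure)
Black → 0 (second significant figure)
Black → 0 (third significant figure)
Green → ×10^5 multiplier
Red → ±2% tolerance
500 × 100000 = 50000000 Ω
Minimum = 50000000 × (1 − 2/100) = 49000000 Ω.

49000000 Ω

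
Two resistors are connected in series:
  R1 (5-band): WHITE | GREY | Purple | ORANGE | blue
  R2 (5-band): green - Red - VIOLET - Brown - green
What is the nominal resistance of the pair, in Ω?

992270 Ω

R1: white, grey, violet → 987; orange ×10^3 → 987000 Ω.
R2: green, red, violet → 527; brown ×10 → 5270 Ω.
Series: 987000 + 5270 = 992270 Ω.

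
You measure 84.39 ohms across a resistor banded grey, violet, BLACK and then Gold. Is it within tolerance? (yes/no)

Grey → 8 (first significant figure)
Violet → 7 (second significant figure)
Black → ×1 multiplier
Gold → ±5% tolerance
87 × 1 = 87 Ω
Allowed range: 82.65 Ω to 91.35 Ω.
84.39 ohms lies inside that range.

yes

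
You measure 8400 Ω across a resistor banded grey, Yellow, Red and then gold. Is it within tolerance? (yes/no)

yes

Grey → 8 (first significant figure)
Yellow → 4 (second significant figure)
Red → ×10^2 multiplier
Gold → ±5% tolerance
84 × 100 = 8400 Ω
Allowed range: 7980 Ω to 8820 Ω.
8400 Ω lies inside that range.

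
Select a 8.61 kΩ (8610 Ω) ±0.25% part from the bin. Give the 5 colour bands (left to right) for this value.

grey, blue, brown, brown, blue

8610 Ω = 861 × 10^1.
8 → grey
6 → blue
1 → brown
Multiplier 10^1 → brown.
±0.25% tolerance → blue.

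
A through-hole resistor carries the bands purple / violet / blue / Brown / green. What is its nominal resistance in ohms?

7760 Ω

Violet → 7 (first significant figure)
Violet → 7 (second significant figure)
Blue → 6 (third significant figure)
Brown → ×10 multiplier
776 × 10 = 7760 Ω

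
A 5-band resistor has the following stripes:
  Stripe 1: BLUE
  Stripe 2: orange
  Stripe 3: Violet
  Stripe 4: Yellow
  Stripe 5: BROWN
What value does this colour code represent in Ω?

6370000 Ω

Blue → 6 (first significant figure)
Orange → 3 (second significant figure)
Violet → 7 (third significant figure)
Yellow → ×10^4 multiplier
637 × 10000 = 6370000 Ω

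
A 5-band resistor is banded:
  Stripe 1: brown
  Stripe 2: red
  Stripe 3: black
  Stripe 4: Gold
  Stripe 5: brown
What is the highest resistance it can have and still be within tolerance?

Brown → 1 (first significant figure)
Red → 2 (second significant figure)
Black → 0 (third significant figure)
Gold → ×0.1 multiplier
Brown → ±1% tolerance
120 × 0.1 = 12 Ω
Highest = 12 × (1 + 1/100) = 12.12 Ω.

12.12 Ω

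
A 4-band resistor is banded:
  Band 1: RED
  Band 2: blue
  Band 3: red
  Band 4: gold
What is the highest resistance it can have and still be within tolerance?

2730 Ω

Red → 2 (first significant figure)
Blue → 6 (second significant figure)
Red → ×10^2 multiplier
Gold → ±5% tolerance
26 × 100 = 2600 Ω
Highest = 2600 × (1 + 5/100) = 2730 Ω.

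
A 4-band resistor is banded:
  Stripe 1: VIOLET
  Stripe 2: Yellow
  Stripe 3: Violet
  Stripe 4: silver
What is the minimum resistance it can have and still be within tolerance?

Violet → 7 (first significant figure)
Yellow → 4 (second significant figure)
Violet → ×10^7 multiplier
Silver → ±10% tolerance
74 × 10000000 = 740000000 Ω
Minimum = 740000000 × (1 − 10/100) = 666000000 Ω.

666000000 Ω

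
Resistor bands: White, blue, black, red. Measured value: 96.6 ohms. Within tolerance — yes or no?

White → 9 (first significant figure)
Blue → 6 (second significant figure)
Black → ×1 multiplier
Red → ±2% tolerance
96 × 1 = 96 Ω
Allowed range: 94.08 Ω to 97.92 Ω.
96.6 ohms lies inside that range.

yes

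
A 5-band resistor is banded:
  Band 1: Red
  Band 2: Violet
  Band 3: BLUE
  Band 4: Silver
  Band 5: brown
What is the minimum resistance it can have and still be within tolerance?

Red → 2 (first significant figure)
Violet → 7 (second significant figure)
Blue → 6 (third significant figure)
Silver → ×0.01 multiplier
Brown → ±1% tolerance
276 × 0.01 = 2.76 Ω
Minimum = 2.76 × (1 − 1/100) = 2.7324 Ω.

2.7324 Ω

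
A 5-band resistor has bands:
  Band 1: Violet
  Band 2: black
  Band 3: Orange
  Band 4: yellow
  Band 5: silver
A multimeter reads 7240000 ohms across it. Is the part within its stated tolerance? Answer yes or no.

yes

Violet → 7 (first significant figure)
Black → 0 (second significant figure)
Orange → 3 (third significant figure)
Yellow → ×10^4 multiplier
Silver → ±10% tolerance
703 × 10000 = 7030000 Ω
Allowed range: 6327000 Ω to 7733000 Ω.
7240000 ohms lies inside that range.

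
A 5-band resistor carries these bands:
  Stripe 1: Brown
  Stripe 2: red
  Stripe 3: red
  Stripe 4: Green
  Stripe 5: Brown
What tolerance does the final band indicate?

The last band, brown, is the tolerance band.
Brown corresponds to ±1%.

±1%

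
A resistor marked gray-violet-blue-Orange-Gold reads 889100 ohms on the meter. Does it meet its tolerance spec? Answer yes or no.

yes

Grey → 8 (first significant figure)
Violet → 7 (second significant figure)
Blue → 6 (third significant figure)
Orange → ×10^3 multiplier
Gold → ±5% tolerance
876 × 1000 = 876000 Ω
Allowed range: 832200 Ω to 919800 Ω.
889100 ohms lies inside that range.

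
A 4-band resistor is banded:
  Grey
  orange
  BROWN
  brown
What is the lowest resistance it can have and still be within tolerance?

821.7 Ω

Grey → 8 (first significant figure)
Orange → 3 (second significant figure)
Brown → ×10 multiplier
Brown → ±1% tolerance
83 × 10 = 830 Ω
Lowest = 830 × (1 − 1/100) = 821.7 Ω.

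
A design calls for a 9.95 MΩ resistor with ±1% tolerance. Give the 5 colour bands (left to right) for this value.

9950000 Ω = 995 × 10^4.
9 → white
9 → white
5 → green
Multiplier 10^4 → yellow.
±1% tolerance → brown.

white, white, green, yellow, brown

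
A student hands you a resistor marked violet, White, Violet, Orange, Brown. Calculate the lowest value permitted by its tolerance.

789030 Ω

Violet → 7 (first significant figure)
White → 9 (second significant figure)
Violet → 7 (third significant figure)
Orange → ×10^3 multiplier
Brown → ±1% tolerance
797 × 1000 = 797000 Ω
Lowest = 797000 × (1 − 1/100) = 789030 Ω.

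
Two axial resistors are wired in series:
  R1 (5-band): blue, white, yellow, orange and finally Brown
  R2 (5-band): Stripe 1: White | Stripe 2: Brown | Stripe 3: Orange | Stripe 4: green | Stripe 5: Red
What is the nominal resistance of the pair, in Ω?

91994000 Ω

R1: blue, white, yellow → 694; orange ×10^3 → 694000 Ω.
R2: white, brown, orange → 913; green ×10^5 → 91300000 Ω.
Series: 694000 + 91300000 = 91994000 Ω.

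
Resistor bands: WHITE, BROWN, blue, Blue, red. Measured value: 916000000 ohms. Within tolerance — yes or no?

yes

White → 9 (first significant figure)
Brown → 1 (second significant figure)
Blue → 6 (third significant figure)
Blue → ×10^6 multiplier
Red → ±2% tolerance
916 × 1000000 = 916000000 Ω
Allowed range: 897680000 Ω to 934320000 Ω.
916000000 ohms lies inside that range.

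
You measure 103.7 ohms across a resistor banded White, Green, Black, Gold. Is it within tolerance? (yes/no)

White → 9 (first significant figure)
Green → 5 (second significant figure)
Black → ×1 multiplier
Gold → ±5% tolerance
95 × 1 = 95 Ω
Allowed range: 90.25 Ω to 99.75 Ω.
103.7 ohms lies outside that range.

no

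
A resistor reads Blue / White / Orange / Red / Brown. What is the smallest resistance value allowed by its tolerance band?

Blue → 6 (first significant figure)
White → 9 (second significant figure)
Orange → 3 (third significant figure)
Red → ×10^2 multiplier
Brown → ±1% tolerance
693 × 100 = 69300 Ω
Smallest = 69300 × (1 − 1/100) = 68607 Ω.

68607 Ω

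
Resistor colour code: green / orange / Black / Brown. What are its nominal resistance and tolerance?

53 Ω ±1%

Green → 5 (first significant figure)
Orange → 3 (second significant figure)
Black → ×1 multiplier
Brown → ±1% tolerance
53 × 1 = 53 Ω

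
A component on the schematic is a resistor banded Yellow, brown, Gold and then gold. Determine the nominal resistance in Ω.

4.1 Ω

Yellow → 4 (first significant figure)
Brown → 1 (second significant figure)
Gold → ×0.1 multiplier
41 × 0.1 = 4.1 Ω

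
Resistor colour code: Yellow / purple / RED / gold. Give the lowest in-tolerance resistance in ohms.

Yellow → 4 (first significant figure)
Violet → 7 (second significant figure)
Red → ×10^2 multiplier
Gold → ±5% tolerance
47 × 100 = 4700 Ω
Lowest = 4700 × (1 − 5/100) = 4465 Ω.

4465 Ω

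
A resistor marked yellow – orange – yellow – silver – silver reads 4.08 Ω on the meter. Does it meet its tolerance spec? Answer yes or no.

Yellow → 4 (first significant figure)
Orange → 3 (second significant figure)
Yellow → 4 (third significant figure)
Silver → ×0.01 multiplier
Silver → ±10% tolerance
434 × 0.01 = 4.34 Ω
Allowed range: 3.906 Ω to 4.774 Ω.
4.08 Ω lies inside that range.

yes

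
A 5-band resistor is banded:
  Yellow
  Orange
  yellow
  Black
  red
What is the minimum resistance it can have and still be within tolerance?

425.32 Ω

Yellow → 4 (first significant figure)
Orange → 3 (second significant figure)
Yellow → 4 (third significant figure)
Black → ×1 multiplier
Red → ±2% tolerance
434 × 1 = 434 Ω
Minimum = 434 × (1 − 2/100) = 425.32 Ω.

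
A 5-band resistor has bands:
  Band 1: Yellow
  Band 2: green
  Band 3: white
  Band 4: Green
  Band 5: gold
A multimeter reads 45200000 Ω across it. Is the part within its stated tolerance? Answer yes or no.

Yellow → 4 (first significant figure)
Green → 5 (second significant figure)
White → 9 (third significant figure)
Green → ×10^5 multiplier
Gold → ±5% tolerance
459 × 100000 = 45900000 Ω
Allowed range: 43605000 Ω to 48195000 Ω.
45200000 Ω lies inside that range.

yes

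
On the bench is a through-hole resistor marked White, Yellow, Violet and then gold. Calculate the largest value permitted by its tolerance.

987000000 Ω

White → 9 (first significant figure)
Yellow → 4 (second significant figure)
Violet → ×10^7 multiplier
Gold → ±5% tolerance
94 × 10000000 = 940000000 Ω
Largest = 940000000 × (1 + 5/100) = 987000000 Ω.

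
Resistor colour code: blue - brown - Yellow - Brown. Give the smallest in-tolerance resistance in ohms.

603900 Ω

Blue → 6 (first significant figure)
Brown → 1 (second significant figure)
Yellow → ×10^4 multiplier
Brown → ±1% tolerance
61 × 10000 = 610000 Ω
Smallest = 610000 × (1 − 1/100) = 603900 Ω.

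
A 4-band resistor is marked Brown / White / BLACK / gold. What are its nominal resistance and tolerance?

Brown → 1 (first significant figure)
White → 9 (second significant figure)
Black → ×1 multiplier
Gold → ±5% tolerance
19 × 1 = 19 Ω

19 Ω ±5%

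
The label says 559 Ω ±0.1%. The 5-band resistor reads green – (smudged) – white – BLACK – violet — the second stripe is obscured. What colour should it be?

green

559 Ω = 559 × 10^0.
The second band gives digit 5 of the significand, and 5 is green.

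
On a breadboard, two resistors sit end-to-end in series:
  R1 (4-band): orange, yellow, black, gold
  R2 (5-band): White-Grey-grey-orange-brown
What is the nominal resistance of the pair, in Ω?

988034 Ω

R1: orange, yellow → 34; black ×1 → 34 Ω.
R2: white, grey, grey → 988; orange ×10^3 → 988000 Ω.
Series: 34 + 988000 = 988034 Ω.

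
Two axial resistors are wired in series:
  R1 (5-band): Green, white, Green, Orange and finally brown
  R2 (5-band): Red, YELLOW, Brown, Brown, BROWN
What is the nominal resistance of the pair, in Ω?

R1: green, white, green → 595; orange ×10^3 → 595000 Ω.
R2: red, yellow, brown → 241; brown ×10 → 2410 Ω.
Series: 595000 + 2410 = 597410 Ω.

597410 Ω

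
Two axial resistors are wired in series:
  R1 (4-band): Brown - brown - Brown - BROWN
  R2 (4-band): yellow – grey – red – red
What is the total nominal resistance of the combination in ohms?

R1: brown, brown → 11; brown ×10 → 110 Ω.
R2: yellow, grey → 48; red ×10^2 → 4800 Ω.
Series: 110 + 4800 = 4910 Ω.

4910 Ω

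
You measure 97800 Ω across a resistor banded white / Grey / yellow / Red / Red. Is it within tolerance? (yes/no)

yes

White → 9 (first significant figure)
Grey → 8 (second significant figure)
Yellow → 4 (third significant figure)
Red → ×10^2 multiplier
Red → ±2% tolerance
984 × 100 = 98400 Ω
Allowed range: 96432 Ω to 100368 Ω.
97800 Ω lies inside that range.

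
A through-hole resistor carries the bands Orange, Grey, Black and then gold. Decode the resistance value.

38 Ω

Orange → 3 (first significant figure)
Grey → 8 (second significant figure)
Black → ×1 multiplier
38 × 1 = 38 Ω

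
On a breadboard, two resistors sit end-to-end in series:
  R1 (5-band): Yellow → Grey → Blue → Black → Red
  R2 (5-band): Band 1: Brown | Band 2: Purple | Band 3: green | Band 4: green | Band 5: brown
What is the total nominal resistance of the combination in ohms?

17500486 Ω

R1: yellow, grey, blue → 486; black ×1 → 486 Ω.
R2: brown, violet, green → 175; green ×10^5 → 17500000 Ω.
Series: 486 + 17500000 = 17500486 Ω.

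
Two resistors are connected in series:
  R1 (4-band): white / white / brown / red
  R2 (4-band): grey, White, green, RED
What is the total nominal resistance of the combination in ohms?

R1: white, white → 99; brown ×10 → 990 Ω.
R2: grey, white → 89; green ×10^5 → 8900000 Ω.
Series: 990 + 8900000 = 8900990 Ω.

8900990 Ω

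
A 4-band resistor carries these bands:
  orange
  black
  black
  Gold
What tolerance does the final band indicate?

±5%

The last band, gold, is the tolerance band.
Gold corresponds to ±5%.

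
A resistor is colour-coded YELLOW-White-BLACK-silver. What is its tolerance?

The last band, silver, is the tolerance band.
Silver corresponds to ±10%.

±10%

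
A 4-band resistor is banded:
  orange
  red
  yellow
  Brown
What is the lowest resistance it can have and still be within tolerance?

Orange → 3 (first significant figure)
Red → 2 (second significant figure)
Yellow → ×10^4 multiplier
Brown → ±1% tolerance
32 × 10000 = 320000 Ω
Lowest = 320000 × (1 − 1/100) = 316800 Ω.

316800 Ω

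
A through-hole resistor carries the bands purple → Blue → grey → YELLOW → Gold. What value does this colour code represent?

7680000 Ω

Violet → 7 (first significant figure)
Blue → 6 (second significant figure)
Grey → 8 (third significant figure)
Yellow → ×10^4 multiplier
768 × 10000 = 7680000 Ω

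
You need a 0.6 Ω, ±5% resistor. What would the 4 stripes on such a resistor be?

blue, black, silver, gold

0.6 Ω = 60 × 10^-2.
6 → blue
0 → black
Multiplier 10^-2 → silver.
±5% tolerance → gold.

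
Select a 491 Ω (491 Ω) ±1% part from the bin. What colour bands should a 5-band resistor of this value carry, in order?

491 Ω = 491 × 10^0.
4 → yellow
9 → white
1 → brown
Multiplier 10^0 → black.
±1% tolerance → brown.

yellow, white, brown, black, brown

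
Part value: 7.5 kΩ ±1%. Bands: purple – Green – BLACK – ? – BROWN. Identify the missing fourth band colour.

7500 Ω = 750 × 10^1.
The fourth band is the multiplier, 10^1, which is brown.

brown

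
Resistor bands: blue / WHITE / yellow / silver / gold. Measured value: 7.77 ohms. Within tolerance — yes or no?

Blue → 6 (first significant figure)
White → 9 (second significant figure)
Yellow → 4 (third significant figure)
Silver → ×0.01 multiplier
Gold → ±5% tolerance
694 × 0.01 = 6.94 Ω
Allowed range: 6.593 Ω to 7.287 Ω.
7.77 ohms lies outside that range.

no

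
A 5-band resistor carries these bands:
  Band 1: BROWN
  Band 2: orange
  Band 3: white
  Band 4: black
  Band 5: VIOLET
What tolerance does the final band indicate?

±0.1%

The last band, violet, is the tolerance band.
Violet corresponds to ±0.1%.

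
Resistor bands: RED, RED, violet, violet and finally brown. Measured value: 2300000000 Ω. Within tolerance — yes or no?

no

Red → 2 (first significant figure)
Red → 2 (second significant figure)
Violet → 7 (third significant figure)
Violet → ×10^7 multiplier
Brown → ±1% tolerance
227 × 10000000 = 2270000000 Ω
Allowed range: 2247300000 Ω to 2292700000 Ω.
2300000000 Ω lies outside that range.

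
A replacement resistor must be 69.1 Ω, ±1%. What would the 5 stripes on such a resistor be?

69.1 Ω = 691 × 10^-1.
6 → blue
9 → white
1 → brown
Multiplier 10^-1 → gold.
±1% tolerance → brown.

blue, white, brown, gold, brown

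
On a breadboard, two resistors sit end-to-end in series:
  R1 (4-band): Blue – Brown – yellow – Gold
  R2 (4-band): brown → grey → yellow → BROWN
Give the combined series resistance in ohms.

R1: blue, brown → 61; yellow ×10^4 → 610000 Ω.
R2: brown, grey → 18; yellow ×10^4 → 180000 Ω.
Series: 610000 + 180000 = 790000 Ω.

790000 Ω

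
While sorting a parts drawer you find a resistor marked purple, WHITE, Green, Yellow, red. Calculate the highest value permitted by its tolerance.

8109000 Ω

Violet → 7 (first significant figure)
White → 9 (second significant figure)
Green → 5 (third significant figure)
Yellow → ×10^4 multiplier
Red → ±2% tolerance
795 × 10000 = 7950000 Ω
Highest = 7950000 × (1 + 2/100) = 8109000 Ω.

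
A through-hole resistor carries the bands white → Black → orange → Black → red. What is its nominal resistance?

White → 9 (first significant figure)
Black → 0 (second significant figure)
Orange → 3 (third significant figure)
Black → ×1 multiplier
903 × 1 = 903 Ω

903 Ω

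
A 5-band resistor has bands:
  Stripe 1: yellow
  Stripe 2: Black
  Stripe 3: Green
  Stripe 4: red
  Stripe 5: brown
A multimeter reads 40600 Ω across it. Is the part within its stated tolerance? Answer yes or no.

Yellow → 4 (first significant figure)
Black → 0 (second significant figure)
Green → 5 (third significant figure)
Red → ×10^2 multiplier
Brown → ±1% tolerance
405 × 100 = 40500 Ω
Allowed range: 40095 Ω to 40905 Ω.
40600 Ω lies inside that range.

yes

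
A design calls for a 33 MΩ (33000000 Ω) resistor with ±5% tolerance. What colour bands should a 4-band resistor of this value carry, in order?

33000000 Ω = 33 × 10^6.
3 → orange
3 → orange
Multiplier 10^6 → blue.
±5% tolerance → gold.

orange, orange, blue, gold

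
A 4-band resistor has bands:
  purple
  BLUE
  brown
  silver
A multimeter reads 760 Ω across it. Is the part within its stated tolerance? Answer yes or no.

yes

Violet → 7 (first significant figure)
Blue → 6 (second significant figure)
Brown → ×10 multiplier
Silver → ±10% tolerance
76 × 10 = 760 Ω
Allowed range: 684 Ω to 836 Ω.
760 Ω lies inside that range.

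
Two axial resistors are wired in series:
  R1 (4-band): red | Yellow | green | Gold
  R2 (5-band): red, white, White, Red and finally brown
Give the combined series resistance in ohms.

R1: red, yellow → 24; green ×10^5 → 2400000 Ω.
R2: red, white, white → 299; red ×10^2 → 29900 Ω.
Series: 2400000 + 29900 = 2429900 Ω.

2429900 Ω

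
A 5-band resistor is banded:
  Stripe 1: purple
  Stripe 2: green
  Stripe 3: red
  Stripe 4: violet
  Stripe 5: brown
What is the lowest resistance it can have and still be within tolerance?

7444800000 Ω

Violet → 7 (first significant figure)
Green → 5 (second significant figure)
Red → 2 (third significant figure)
Violet → ×10^7 multiplier
Brown → ±1% tolerance
752 × 10000000 = 7520000000 Ω
Lowest = 7520000000 × (1 − 1/100) = 7444800000 Ω.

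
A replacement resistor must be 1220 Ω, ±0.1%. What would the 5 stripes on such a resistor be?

brown, red, red, brown, violet

1220 Ω = 122 × 10^1.
1 → brown
2 → red
2 → red
Multiplier 10^1 → brown.
±0.1% tolerance → violet.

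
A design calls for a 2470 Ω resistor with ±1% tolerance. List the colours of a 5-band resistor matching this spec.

2470 Ω = 247 × 10^1.
2 → red
4 → yellow
7 → violet
Multiplier 10^1 → brown.
±1% tolerance → brown.

red, yellow, violet, brown, brown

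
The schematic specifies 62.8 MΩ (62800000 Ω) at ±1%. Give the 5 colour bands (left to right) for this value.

blue, red, grey, green, brown

62800000 Ω = 628 × 10^5.
6 → blue
2 → red
8 → grey
Multiplier 10^5 → green.
±1% tolerance → brown.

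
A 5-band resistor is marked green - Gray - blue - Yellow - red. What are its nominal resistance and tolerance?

Green → 5 (first significant figure)
Grey → 8 (second significant figure)
Blue → 6 (third significant figure)
Yellow → ×10^4 multiplier
Red → ±2% tolerance
586 × 10000 = 5860000 Ω

5860000 Ω ±2%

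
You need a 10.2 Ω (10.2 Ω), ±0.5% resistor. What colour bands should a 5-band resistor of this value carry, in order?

brown, black, red, gold, green

10.2 Ω = 102 × 10^-1.
1 → brown
0 → black
2 → red
Multiplier 10^-1 → gold.
±0.5% tolerance → green.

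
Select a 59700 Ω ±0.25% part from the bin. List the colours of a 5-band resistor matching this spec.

59700 Ω = 597 × 10^2.
5 → green
9 → white
7 → violet
Multiplier 10^2 → red.
±0.25% tolerance → blue.

green, white, violet, red, blue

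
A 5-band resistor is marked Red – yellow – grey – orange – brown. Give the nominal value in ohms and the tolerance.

248000 Ω ±1%

Red → 2 (first significant figure)
Yellow → 4 (second significant figure)
Grey → 8 (third significant figure)
Orange → ×10^3 multiplier
Brown → ±1% tolerance
248 × 1000 = 248000 Ω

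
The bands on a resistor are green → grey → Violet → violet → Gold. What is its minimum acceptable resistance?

5576500000 Ω

Green → 5 (first significant figure)
Grey → 8 (second significant figure)
Violet → 7 (third significant figure)
Violet → ×10^7 multiplier
Gold → ±5% tolerance
587 × 10000000 = 5870000000 Ω
Minimum = 5870000000 × (1 − 5/100) = 5576500000 Ω.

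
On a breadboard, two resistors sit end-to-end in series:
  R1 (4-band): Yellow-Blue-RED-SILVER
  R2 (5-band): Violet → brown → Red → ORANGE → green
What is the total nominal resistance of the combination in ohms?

716600 Ω

R1: yellow, blue → 46; red ×10^2 → 4600 Ω.
R2: violet, brown, red → 712; orange ×10^3 → 712000 Ω.
Series: 4600 + 712000 = 716600 Ω.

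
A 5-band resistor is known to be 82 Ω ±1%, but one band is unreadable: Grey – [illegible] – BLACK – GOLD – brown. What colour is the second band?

red

82 Ω = 820 × 10^-1.
The second band gives digit 2 of the significand, and 2 is red.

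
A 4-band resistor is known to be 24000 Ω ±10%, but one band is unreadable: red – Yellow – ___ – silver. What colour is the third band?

orange

24000 Ω = 24 × 10^3.
The third band is the multiplier, 10^3, which is orange.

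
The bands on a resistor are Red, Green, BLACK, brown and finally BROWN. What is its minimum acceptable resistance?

Red → 2 (first significant figure)
Green → 5 (second significant figure)
Black → 0 (third significant figure)
Brown → ×10 multiplier
Brown → ±1% tolerance
250 × 10 = 2500 Ω
Minimum = 2500 × (1 − 1/100) = 2475 Ω.

2475 Ω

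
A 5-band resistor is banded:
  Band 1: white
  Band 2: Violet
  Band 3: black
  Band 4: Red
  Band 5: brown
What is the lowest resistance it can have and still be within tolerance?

White → 9 (first significant figure)
Violet → 7 (second significant figure)
Black → 0 (third significant figure)
Red → ×10^2 multiplier
Brown → ±1% tolerance
970 × 100 = 97000 Ω
Lowest = 97000 × (1 − 1/100) = 96030 Ω.

96030 Ω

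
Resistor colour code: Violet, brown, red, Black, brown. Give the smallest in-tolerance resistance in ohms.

Violet → 7 (first significant figure)
Brown → 1 (second significant figure)
Red → 2 (third significant figure)
Black → ×1 multiplier
Brown → ±1% tolerance
712 × 1 = 712 Ω
Smallest = 712 × (1 − 1/100) = 704.88 Ω.

704.88 Ω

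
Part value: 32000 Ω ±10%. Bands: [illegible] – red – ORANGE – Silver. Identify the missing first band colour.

orange

32000 Ω = 32 × 10^3.
The first band gives digit 3 of the significand, and 3 is orange.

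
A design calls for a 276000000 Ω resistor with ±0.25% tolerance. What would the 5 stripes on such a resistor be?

red, violet, blue, blue, blue

276000000 Ω = 276 × 10^6.
2 → red
7 → violet
6 → blue
Multiplier 10^6 → blue.
±0.25% tolerance → blue.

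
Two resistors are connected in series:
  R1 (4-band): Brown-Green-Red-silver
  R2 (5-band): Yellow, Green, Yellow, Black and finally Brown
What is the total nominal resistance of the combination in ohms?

R1: brown, green → 15; red ×10^2 → 1500 Ω.
R2: yellow, green, yellow → 454; black ×1 → 454 Ω.
Series: 1500 + 454 = 1954 Ω.

1954 Ω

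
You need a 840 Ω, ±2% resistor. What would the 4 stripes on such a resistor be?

840 Ω = 84 × 10^1.
8 → grey
4 → yellow
Multiplier 10^1 → brown.
±2% tolerance → red.

grey, yellow, brown, red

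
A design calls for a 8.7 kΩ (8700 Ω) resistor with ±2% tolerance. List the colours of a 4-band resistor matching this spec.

8700 Ω = 87 × 10^2.
8 → grey
7 → violet
Multiplier 10^2 → red.
±2% tolerance → red.

grey, violet, red, red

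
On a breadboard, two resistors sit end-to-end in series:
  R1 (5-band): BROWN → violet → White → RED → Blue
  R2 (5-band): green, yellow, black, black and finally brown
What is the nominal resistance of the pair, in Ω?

R1: brown, violet, white → 179; red ×10^2 → 17900 Ω.
R2: green, yellow, black → 540; black ×1 → 540 Ω.
Series: 17900 + 540 = 18440 Ω.

18440 Ω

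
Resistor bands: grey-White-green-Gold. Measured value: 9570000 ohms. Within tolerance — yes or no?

no

Grey → 8 (first significant figure)
White → 9 (second significant figure)
Green → ×10^5 multiplier
Gold → ±5% tolerance
89 × 100000 = 8900000 Ω
Allowed range: 8455000 Ω to 9345000 Ω.
9570000 ohms lies outside that range.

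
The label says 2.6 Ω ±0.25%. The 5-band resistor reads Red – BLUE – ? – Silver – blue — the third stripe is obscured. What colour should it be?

2.6 Ω = 260 × 10^-2.
The third band gives digit 0 of the significand, and 0 is black.

black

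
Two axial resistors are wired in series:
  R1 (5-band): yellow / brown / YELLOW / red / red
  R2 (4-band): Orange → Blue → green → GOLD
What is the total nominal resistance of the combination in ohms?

R1: yellow, brown, yellow → 414; red ×10^2 → 41400 Ω.
R2: orange, blue → 36; green ×10^5 → 3600000 Ω.
Series: 41400 + 3600000 = 3641400 Ω.

3641400 Ω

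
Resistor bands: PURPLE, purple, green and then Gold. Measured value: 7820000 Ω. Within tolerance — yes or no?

yes

Violet → 7 (first significant figure)
Violet → 7 (second significant figure)
Green → ×10^5 multiplier
Gold → ±5% tolerance
77 × 100000 = 7700000 Ω
Allowed range: 7315000 Ω to 8085000 Ω.
7820000 Ω lies inside that range.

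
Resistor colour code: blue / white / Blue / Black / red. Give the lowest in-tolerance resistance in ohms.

682.08 Ω

Blue → 6 (first significant figure)
White → 9 (second significant figure)
Blue → 6 (third significant figure)
Black → ×1 multiplier
Red → ±2% tolerance
696 × 1 = 696 Ω
Lowest = 696 × (1 − 2/100) = 682.08 Ω.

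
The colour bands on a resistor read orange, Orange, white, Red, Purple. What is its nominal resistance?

33900 Ω

Orange → 3 (first significant figure)
Orange → 3 (second significant figure)
White → 9 (third significant figure)
Red → ×10^2 multiplier
339 × 100 = 33900 Ω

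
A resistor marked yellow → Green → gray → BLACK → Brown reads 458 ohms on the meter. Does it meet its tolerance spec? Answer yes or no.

yes

Yellow → 4 (first significant figure)
Green → 5 (second significant figure)
Grey → 8 (third significant figure)
Black → ×1 multiplier
Brown → ±1% tolerance
458 × 1 = 458 Ω
Allowed range: 453.42 Ω to 462.58 Ω.
458 ohms lies inside that range.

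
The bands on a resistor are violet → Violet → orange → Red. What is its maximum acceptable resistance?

78540 Ω

Violet → 7 (first significant figure)
Violet → 7 (second significant figure)
Orange → ×10^3 multiplier
Red → ±2% tolerance
77 × 1000 = 77000 Ω
Maximum = 77000 × (1 + 2/100) = 78540 Ω.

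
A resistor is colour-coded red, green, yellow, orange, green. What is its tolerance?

The last band, green, is the tolerance band.
Green corresponds to ±0.5%.

±0.5%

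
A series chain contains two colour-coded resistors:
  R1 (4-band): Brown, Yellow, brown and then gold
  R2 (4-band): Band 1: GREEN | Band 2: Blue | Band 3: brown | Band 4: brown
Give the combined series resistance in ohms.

700 Ω

R1: brown, yellow → 14; brown ×10 → 140 Ω.
R2: green, blue → 56; brown ×10 → 560 Ω.
Series: 140 + 560 = 700 Ω.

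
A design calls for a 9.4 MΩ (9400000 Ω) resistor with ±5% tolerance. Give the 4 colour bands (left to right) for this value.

9400000 Ω = 94 × 10^5.
9 → white
4 → yellow
Multiplier 10^5 → green.
±5% tolerance → gold.

white, yellow, green, gold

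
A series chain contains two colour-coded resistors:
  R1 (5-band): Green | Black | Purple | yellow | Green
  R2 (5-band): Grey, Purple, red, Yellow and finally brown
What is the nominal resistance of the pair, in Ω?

13790000 Ω

R1: green, black, violet → 507; yellow ×10^4 → 5070000 Ω.
R2: grey, violet, red → 872; yellow ×10^4 → 8720000 Ω.
Series: 5070000 + 8720000 = 13790000 Ω.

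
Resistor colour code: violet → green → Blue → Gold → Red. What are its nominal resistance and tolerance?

75.6 Ω ±2%

Violet → 7 (first significant figure)
Green → 5 (second significant figure)
Blue → 6 (third significant figure)
Gold → ×0.1 multiplier
Red → ±2% tolerance
756 × 0.1 = 75.6 Ω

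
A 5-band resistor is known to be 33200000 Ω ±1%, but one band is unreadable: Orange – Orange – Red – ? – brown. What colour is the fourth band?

green

33200000 Ω = 332 × 10^5.
The fourth band is the multiplier, 10^5, which is green.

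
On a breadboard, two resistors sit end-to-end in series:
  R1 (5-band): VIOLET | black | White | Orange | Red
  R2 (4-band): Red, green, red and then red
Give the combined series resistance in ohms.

R1: violet, black, white → 709; orange ×10^3 → 709000 Ω.
R2: red, green → 25; red ×10^2 → 2500 Ω.
Series: 709000 + 2500 = 711500 Ω.

711500 Ω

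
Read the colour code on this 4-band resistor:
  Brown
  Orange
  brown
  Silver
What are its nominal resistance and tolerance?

Brown → 1 (first significant figure)
Orange → 3 (second significant figure)
Brown → ×10 multiplier
Silver → ±10% tolerance
13 × 10 = 130 Ω

130 Ω ±10%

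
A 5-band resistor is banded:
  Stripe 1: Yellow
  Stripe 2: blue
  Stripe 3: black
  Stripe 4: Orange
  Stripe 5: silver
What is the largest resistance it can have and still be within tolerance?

506000 Ω

Yellow → 4 (first significant figure)
Blue → 6 (second significant figure)
Black → 0 (third significant figure)
Orange → ×10^3 multiplier
Silver → ±10% tolerance
460 × 1000 = 460000 Ω
Largest = 460000 × (1 + 10/100) = 506000 Ω.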